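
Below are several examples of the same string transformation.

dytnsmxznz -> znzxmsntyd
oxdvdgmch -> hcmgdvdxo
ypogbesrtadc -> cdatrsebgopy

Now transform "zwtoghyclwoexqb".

Each output is the input with this applied: reverse the string.
Applying that to "zwtoghyclwoexqb" gives "bqxeowlcyhgotwz".

bqxeowlcyhgotwz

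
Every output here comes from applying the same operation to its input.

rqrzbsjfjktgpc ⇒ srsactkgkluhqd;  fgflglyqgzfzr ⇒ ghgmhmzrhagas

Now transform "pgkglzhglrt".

qhlhmaihmsu

The rule is to shift every letter 1 place forward in the alphabet (wrapping around).
Doing the same to "pgkglzhglrt": "qhlhmaihmsu".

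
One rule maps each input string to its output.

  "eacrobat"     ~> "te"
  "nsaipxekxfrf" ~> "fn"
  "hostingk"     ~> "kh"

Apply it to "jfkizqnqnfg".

Each output is the input with this applied: move the last character to the front, then keep only the first 2 characters.
"jfkizqnqnfg" → "gjfkizqnqnf" → "gj".

gj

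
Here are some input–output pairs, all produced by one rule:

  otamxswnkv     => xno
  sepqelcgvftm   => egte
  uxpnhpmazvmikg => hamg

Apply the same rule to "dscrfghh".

fh

Looking at the pairs, the operation is to move the first 2 characters to the end (rotate left by 2), then keep one character in every 3, starting at position 3 (positions 3rd, 6th, 9th, ...).
Applying both steps to "dscrfghh": "crfghhds", then "fh".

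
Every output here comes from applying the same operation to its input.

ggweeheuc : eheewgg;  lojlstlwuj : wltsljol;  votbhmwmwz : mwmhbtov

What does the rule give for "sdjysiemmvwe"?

Looking at the pairs, the operation is to delete the last 2 characters, then reverse the string.
"sdjysiemmvwe" → "vmmeisyjds".

vmmeisyjds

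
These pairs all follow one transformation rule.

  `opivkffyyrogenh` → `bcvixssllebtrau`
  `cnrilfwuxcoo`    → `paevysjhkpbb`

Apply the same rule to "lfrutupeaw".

ysehghcrnj

Looking at the pairs, the operation is to shift every letter 13 places forward in the alphabet (wrapping around) — i.e. ROT13.
So "lfrutupeaw" becomes "ysehghcrnj".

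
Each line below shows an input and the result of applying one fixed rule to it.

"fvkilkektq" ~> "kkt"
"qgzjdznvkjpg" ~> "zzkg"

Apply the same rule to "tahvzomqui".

hou

In each case the input is transformed by: keep one character in every 3, starting at position 3 (positions 3rd, 6th, 9th, ...).
On "tahvzomqui" that produces "hou".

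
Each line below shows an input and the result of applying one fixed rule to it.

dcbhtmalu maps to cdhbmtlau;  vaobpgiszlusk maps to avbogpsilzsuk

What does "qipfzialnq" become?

iqfpizlaqn

Looking at the pairs, the operation is to swap each adjacent pair of characters (1↔2, 3↔4, ...).
Doing the same to "qipfzialnq": "iqfpizlaqn".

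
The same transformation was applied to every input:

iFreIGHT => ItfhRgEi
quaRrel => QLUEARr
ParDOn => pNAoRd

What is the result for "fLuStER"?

FrleUTs

Rule — flip the case of every letter, then take characters alternately from the front and the back (1st, last, 2nd, 2nd-last, ...).
"fLuStER" → "FlUsTer" → "FrleUTs".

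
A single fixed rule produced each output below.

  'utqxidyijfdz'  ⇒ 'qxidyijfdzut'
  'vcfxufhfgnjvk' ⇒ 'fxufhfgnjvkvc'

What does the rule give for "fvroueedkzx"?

roueedkzxfv

In each case the input is transformed by: move the first 2 characters to the end (rotate left by 2).
For "fvroueedkzx" the result is "roueedkzxfv".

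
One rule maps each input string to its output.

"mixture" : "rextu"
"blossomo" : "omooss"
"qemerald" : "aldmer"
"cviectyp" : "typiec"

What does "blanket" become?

The pattern: delete the first 2 characters, then move the first 3 characters to the end (rotate left by 3).
"blanket" → "anket" → "etank".

etank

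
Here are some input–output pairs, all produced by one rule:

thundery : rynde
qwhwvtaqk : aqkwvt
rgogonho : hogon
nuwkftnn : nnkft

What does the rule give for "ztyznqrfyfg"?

Looking at the pairs, the operation is to delete the first 3 characters, then move the first 3 characters to the end (rotate left by 3).
"ztyznqrfyfg" → "znqrfyfg" → "rfyfgznq".

rfyfgznq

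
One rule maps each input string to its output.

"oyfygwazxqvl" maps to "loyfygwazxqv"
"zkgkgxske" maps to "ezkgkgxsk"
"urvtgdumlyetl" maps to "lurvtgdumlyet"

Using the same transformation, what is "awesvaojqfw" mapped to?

wawesvaojqf

In each case the input is transformed by: move the last character to the front.
For "awesvaojqfw" the result is "wawesvaojqf".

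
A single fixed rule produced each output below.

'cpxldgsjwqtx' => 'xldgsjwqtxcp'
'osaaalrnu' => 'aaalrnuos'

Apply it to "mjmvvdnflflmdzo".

In each case the input is transformed by: move the first 2 characters to the end (rotate left by 2).
On "mjmvvdnflflmdzo" that produces "mvvdnflflmdzomj".

mvvdnflflmdzomj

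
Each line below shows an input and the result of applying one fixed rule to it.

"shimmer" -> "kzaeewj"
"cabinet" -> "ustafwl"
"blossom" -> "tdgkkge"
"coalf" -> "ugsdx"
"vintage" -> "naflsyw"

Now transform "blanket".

tdsfcwl

The rule is to shift every letter 8 places backward in the alphabet (wrapping around).
So "blanket" becomes "tdsfcwl".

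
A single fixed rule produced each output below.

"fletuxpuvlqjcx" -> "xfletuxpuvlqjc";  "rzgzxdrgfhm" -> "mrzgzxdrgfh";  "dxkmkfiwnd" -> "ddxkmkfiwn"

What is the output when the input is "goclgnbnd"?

The pattern: move the last character to the front.
Applying that to "goclgnbnd" gives "dgoclgnbn".

dgoclgnbn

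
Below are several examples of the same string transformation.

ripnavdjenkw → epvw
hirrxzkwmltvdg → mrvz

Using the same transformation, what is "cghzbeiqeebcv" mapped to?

What's happening: keep one character in every 3, starting at position 3 (positions 3rd, 6th, 9th, ...), then sort the characters into alphabetical order.
On "cghzbeiqeebcv": the first step gives "heec", and the second then gives "ceeh".

ceeh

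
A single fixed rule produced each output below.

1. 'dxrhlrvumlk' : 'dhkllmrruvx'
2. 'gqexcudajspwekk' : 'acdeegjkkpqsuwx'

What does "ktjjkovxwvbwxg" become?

Looking at the pairs, the operation is to sort the characters into alphabetical order.
So "ktjjkovxwvbwxg" becomes "bgjjkkotvvwwxx".

bgjjkkotvvwwxx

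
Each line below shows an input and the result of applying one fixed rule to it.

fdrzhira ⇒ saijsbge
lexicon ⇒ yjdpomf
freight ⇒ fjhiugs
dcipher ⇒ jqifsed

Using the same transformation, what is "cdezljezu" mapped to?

famkfavde

The pattern: shift every letter 1 place forward in the alphabet (wrapping around), then move the first 2 characters to the end (rotate left by 2).
Applying both steps to "cdezljezu": "defamkfav", then "famkfavde".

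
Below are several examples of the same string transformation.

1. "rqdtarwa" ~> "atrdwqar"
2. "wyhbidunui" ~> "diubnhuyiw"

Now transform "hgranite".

The transformation: take characters alternately from the front and the back (1st, last, 2nd, 2nd-last, ...), then reverse the string.
For "hgranite" the result is "nairtgeh".
(Check on "wyhbidunui": → "wiyuhnbuid" → "diubnhuyiw" ✓)

nairtgeh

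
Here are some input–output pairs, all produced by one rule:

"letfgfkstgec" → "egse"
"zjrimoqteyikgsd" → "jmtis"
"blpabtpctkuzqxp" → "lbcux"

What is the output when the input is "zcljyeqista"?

cyia

What's happening: keep one character in every 3, starting at position 2 (positions 2nd, 5th, 8th, ...).
So "zcljyeqista" becomes "cyia".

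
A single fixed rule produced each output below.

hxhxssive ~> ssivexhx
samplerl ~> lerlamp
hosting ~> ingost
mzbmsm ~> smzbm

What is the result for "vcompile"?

In each case the input is transformed by: delete the first character, then move the first 3 characters to the end (rotate left by 3).
"vcompile" → "compile" → "pilecom".

pilecom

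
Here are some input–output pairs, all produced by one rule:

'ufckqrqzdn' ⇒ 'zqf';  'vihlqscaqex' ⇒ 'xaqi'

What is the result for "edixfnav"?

In each case the input is transformed by: keep one character in every 3, starting at position 2 (positions 2nd, 5th, 8th, ...), then reverse the string.
Starting from "edixfnav": after the first operation, "dfv"; after the second, "vfd".

vfd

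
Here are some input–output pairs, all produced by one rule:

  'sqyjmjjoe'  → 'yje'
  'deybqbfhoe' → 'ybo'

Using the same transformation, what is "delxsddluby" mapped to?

In each case the input is transformed by: keep one character in every 3, starting at position 3 (positions 3rd, 6th, 9th, ...).
So "delxsddluby" becomes "ldu".

ldu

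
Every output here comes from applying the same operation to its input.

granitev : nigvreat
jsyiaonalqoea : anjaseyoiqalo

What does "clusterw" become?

stcwlrue

In each case the input is transformed by: take characters alternately from the front and the back (1st, last, 2nd, 2nd-last, ...), then move the last 2 characters to the front (rotate right by 2).
On "clusterw": the first step gives "cwlruest", and the second then gives "stcwlrue".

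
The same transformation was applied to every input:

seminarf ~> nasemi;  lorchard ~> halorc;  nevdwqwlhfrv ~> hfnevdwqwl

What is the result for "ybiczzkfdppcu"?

ppybiczzkfd

The pattern: delete the last 2 characters, then move the last 2 characters to the front (rotate right by 2).
Working it through for "ybiczzkfdppcu": intermediate "ybiczzkfdpp", final "ppybiczzkfd".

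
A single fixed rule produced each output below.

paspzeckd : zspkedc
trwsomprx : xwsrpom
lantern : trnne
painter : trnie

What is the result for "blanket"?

Each output is the input with this applied: delete the first 2 characters, then sort the characters into reverse alphabetical order.
On "blanket": the first step gives "anket", and the second then gives "tnkea".

tnkea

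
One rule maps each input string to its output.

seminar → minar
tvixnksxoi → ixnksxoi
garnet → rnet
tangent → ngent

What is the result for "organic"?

Rule — delete the first 2 characters.
"organic" → "ganic".

ganic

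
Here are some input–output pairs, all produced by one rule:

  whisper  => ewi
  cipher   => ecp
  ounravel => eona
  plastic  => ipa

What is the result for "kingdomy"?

The pattern: move the last 3 characters to the front (rotate right by 3), then keep every other character starting from the second (positions 2nd, 4th, 6th, ...).
Starting from "kingdomy": after the first operation, "omykingd"; after the second, "mknd".

mknd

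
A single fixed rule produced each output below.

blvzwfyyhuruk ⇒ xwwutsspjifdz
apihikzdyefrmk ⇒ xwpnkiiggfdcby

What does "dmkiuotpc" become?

srnmkigba

Each output is the input with this applied: sort the characters into reverse alphabetical order, then shift every letter 2 places backward in the alphabet (wrapping around).
Starting from "dmkiuotpc": after the first operation, "utpomkidc"; after the second, "srnmkigba".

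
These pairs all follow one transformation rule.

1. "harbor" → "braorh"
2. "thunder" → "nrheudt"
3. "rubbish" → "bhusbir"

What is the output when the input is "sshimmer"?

mrsehmis

What's happening: take characters alternately from the front and the back (1st, last, 2nd, 2nd-last, ...), then swap the first and last characters.
Starting from "sshimmer": after the first operation, "srsehmim"; after the second, "mrsehmis".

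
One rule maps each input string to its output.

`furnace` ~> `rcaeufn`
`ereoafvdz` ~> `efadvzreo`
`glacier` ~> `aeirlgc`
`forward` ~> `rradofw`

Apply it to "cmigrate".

iaretmcg

The rule is to swap each adjacent pair of characters (1↔2, 3↔4, ...), then move the first 3 characters to the end (rotate left by 3).
On "cmigrate": the first step gives "mcgiaret", and the second then gives "iaretmcg".
(Check on "forward": → "ofwrrad" → "rradofw" ✓)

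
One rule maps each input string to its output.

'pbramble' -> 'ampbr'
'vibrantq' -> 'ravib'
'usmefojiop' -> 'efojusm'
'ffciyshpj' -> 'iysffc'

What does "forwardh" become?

Rule — delete the last 3 characters, then move the first 3 characters to the end (rotate left by 3).
For "forwardh", step one produces "forwa"; step two turns that into "wafor".

wafor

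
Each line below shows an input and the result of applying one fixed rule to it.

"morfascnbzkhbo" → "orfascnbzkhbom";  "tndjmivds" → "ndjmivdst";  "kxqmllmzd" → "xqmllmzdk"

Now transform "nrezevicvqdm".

rezevicvqdmn

Each output is the input with this applied: move the first character to the end.
Applying that to "nrezevicvqdm" gives "rezevicvqdmn".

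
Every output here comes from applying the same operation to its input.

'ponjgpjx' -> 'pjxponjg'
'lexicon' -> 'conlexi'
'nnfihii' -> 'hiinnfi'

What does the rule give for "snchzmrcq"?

rcqsnchzm

The rule is to move the last 3 characters to the front (rotate right by 3).
Applying that to "snchzmrcq" gives "rcqsnchzm".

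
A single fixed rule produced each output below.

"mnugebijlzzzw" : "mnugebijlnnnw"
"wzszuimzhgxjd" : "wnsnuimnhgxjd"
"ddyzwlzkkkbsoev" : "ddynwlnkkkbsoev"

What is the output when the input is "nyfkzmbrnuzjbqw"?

nyfknmbrnunjbqw

In each case the input is transformed by: replace every "z" with "n".
So "nyfkzmbrnuzjbqw" becomes "nyfknmbrnunjbqw".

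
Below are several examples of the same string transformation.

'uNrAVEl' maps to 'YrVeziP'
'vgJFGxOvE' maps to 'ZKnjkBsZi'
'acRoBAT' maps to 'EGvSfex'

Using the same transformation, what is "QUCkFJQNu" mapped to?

uygOjnurY

The rule is to flip the case of every letter, then shift every letter 4 places forward in the alphabet (wrapping around).
Doing the same to "QUCkFJQNu": "uygOjnurY".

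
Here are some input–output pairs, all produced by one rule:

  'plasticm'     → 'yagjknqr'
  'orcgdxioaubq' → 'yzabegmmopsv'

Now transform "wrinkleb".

zcgijlpu

What's happening: sort the characters into alphabetical order, then shift every letter 2 places backward in the alphabet (wrapping around).
Working it through for "wrinkleb": intermediate "beiklnrw", final "zcgijlpu".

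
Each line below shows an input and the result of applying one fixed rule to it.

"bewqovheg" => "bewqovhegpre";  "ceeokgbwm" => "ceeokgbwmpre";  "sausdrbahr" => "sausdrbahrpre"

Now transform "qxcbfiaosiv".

qxcbfiaosivpre

Rule — append "pre".
Applying that to "qxcbfiaosiv" gives "qxcbfiaosivpre".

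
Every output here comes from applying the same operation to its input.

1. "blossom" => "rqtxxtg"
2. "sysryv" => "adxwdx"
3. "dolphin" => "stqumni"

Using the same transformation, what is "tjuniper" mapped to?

The pattern: shift every letter 5 places forward in the alphabet (wrapping around), then swap the first and last characters.
Starting from "tjuniper": after the first operation, "yozsnujw"; after the second, "wozsnujy".

wozsnujy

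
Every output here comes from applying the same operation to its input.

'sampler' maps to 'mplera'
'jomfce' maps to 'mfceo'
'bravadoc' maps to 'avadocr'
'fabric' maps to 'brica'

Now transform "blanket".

What's happening: delete the first character, then move the first character to the end.
Working it through for "blanket": intermediate "lanket", final "anketl".

anketl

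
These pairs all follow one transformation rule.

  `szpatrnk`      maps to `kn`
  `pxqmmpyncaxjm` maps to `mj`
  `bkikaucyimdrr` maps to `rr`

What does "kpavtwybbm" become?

In each case the input is transformed by: reverse the string, then keep only the first 2 characters.
For "kpavtwybbm", step one produces "mbbywtvapk"; step two turns that into "mb".

mb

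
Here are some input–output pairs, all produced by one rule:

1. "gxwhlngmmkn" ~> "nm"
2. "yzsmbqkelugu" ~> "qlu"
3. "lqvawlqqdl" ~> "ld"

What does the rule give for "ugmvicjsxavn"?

cxn

The pattern: delete the first 3 characters, then keep one character in every 3, starting at position 3 (positions 3rd, 6th, 9th, ...).
Starting from "ugmvicjsxavn": after the first operation, "vicjsxavn"; after the second, "cxn".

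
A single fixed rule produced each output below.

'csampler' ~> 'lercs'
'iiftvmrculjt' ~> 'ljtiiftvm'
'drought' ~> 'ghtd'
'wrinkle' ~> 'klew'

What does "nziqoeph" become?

The rule is to move the last 3 characters to the front (rotate right by 3), then delete the last 3 characters.
For "nziqoeph" the result is "ephnz".

ephnz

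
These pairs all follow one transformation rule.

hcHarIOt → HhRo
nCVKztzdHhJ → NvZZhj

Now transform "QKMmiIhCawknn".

The rule is to keep every other character starting from the first (positions 1st, 3rd, 5th, ...), then flip the case of every letter.
"QKMmiIhCawknn" → "QMihakn" → "qmIHAKN".
(Check on "nCVKztzdHhJ": → "nVzzHJ" → "NvZZhj" ✓)

qmIHAKN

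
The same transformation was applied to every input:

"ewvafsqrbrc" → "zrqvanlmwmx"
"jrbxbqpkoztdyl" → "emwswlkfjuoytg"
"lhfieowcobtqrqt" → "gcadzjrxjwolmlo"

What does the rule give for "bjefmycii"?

Rule — shift every letter 5 places backward in the alphabet (wrapping around).
For "bjefmycii" the result is "wezahtxdd".

wezahtxdd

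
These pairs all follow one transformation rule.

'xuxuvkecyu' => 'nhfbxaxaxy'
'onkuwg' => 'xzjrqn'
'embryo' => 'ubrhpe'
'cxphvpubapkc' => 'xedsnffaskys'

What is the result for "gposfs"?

Looking at the pairs, the operation is to shift every letter 3 places forward in the alphabet (wrapping around), then swap the front and back halves of the string.
Doing the same to "gposfs": "vivjsr".

vivjsr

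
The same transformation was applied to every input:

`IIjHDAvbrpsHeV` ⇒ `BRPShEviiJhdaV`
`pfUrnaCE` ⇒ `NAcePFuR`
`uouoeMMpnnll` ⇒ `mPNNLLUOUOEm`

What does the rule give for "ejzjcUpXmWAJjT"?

xMwajJtEJZJCuP

The rule is to swap the front and back halves of the string, then flip the case of every letter.
"ejzjcUpXmWAJjT" → "XmWAJjTejzjcUp" → "xMwajJtEJZJCuP".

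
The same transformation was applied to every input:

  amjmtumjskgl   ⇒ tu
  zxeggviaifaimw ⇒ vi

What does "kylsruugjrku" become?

ru

What's happening: swap the front and back halves of the string, then keep only the last 2 characters.
Applying both steps to "kylsruugjrku": "ugjrkukylsru", then "ru".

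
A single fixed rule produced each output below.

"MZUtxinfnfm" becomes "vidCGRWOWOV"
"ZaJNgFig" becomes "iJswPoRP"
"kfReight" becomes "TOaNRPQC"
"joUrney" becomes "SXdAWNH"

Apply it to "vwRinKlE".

The pattern: flip the case of every letter, then shift every letter 9 places forward in the alphabet (wrapping around).
For "vwRinKlE", step one produces "VWrINkLe"; step two turns that into "EFaRWtUn".
(Check on "joUrney": → "JOuRNEY" → "SXdAWNH" ✓)

EFaRWtUn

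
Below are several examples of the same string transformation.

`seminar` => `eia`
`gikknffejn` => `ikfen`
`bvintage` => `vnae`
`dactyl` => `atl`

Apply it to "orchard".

rhr

Each output is the input with this applied: keep every other character starting from the second (positions 2nd, 4th, 6th, ...).
On "orchard" that produces "rhr".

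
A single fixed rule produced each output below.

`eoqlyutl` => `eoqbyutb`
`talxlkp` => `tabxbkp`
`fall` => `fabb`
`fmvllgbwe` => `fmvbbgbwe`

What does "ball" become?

babb

The transformation: replace every "l" with "b".
For "ball" the result is "babb".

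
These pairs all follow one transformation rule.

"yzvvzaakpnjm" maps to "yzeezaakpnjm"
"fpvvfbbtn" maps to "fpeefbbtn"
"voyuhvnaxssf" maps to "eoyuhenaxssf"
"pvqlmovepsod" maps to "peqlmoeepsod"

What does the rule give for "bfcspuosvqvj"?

bfcspuoseqej

Each output is the input with this applied: replace every "v" with "e".
Applying that to "bfcspuosvqvj" gives "bfcspuoseqej".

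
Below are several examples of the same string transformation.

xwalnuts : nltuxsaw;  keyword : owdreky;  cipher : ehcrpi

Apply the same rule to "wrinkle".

Rule — move the first 3 characters to the end (rotate left by 3), then swap each adjacent pair of characters (1↔2, 3↔4, ...).
On "wrinkle": the first step gives "nklewri", and the second then gives "knelrwi".

knelrwi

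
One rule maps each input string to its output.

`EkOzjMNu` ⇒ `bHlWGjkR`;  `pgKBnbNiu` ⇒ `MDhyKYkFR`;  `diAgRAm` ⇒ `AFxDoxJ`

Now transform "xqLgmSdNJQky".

UNiDJpAkgnHV

The transformation: shift every letter 3 places backward in the alphabet (wrapping around), then flip the case of every letter.
For "xqLgmSdNJQky", step one produces "unIdjPaKGNhv"; step two turns that into "UNiDJpAkgnHV".
(Check on "diAgRAm": → "afXdOXj" → "AFxDoxJ" ✓)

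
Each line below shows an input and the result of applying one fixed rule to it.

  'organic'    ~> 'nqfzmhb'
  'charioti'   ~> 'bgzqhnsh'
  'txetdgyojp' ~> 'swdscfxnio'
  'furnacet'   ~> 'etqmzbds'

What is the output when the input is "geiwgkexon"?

The pattern: shift every letter 1 place backward in the alphabet (wrapping around).
On "geiwgkexon" that produces "fdhvfjdwnm".

fdhvfjdwnm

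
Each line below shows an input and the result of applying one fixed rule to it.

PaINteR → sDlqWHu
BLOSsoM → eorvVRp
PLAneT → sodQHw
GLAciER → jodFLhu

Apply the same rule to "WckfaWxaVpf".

What's happening: flip the case of every letter, then shift every letter 3 places forward in the alphabet (wrapping around).
On "WckfaWxaVpf": the first step gives "wCKFAwXAvPF", and the second then gives "zFNIDzADySI".

zFNIDzADySI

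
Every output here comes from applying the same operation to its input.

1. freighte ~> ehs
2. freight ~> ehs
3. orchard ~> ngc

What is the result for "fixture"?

The transformation: shift every letter 1 place backward in the alphabet (wrapping around), then keep one character in every 3, starting at position 1 (positions 1st, 4th, 7th, ...).
Working it through for "fixture": intermediate "ehwstqd", final "esd".

esd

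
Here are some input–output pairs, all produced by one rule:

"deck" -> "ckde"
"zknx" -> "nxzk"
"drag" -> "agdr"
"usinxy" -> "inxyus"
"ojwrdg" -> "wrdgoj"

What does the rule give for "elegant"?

The pattern: move the first 2 characters to the end (rotate left by 2).
Applying that to "elegant" gives "egantel".

egantel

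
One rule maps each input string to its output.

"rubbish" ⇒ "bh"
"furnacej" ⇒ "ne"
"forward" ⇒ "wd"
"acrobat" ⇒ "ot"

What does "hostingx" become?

tg

Each output is the input with this applied: move the first character to the end, then keep one character in every 3, starting at position 3 (positions 3rd, 6th, 9th, ...).
Applying both steps to "hostingx": "ostingxh", then "tg".
(Check on "furnacej": → "urnacejf" → "ne" ✓)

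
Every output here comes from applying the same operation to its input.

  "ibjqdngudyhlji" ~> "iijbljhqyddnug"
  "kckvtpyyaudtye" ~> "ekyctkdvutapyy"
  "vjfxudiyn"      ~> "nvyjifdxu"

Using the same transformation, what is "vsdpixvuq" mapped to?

In each case the input is transformed by: take characters alternately from the front and the back (1st, last, 2nd, 2nd-last, ...), then swap each adjacent pair of characters (1↔2, 3↔4, ...).
For "vsdpixvuq", step one produces "vqsudvpxi"; step two turns that into "qvusvdxpi".
(Check on "ibjqdngudyhlji": → "iibjjlqhdyndgu" → "iijbljhqyddnug" ✓)

qvusvdxpi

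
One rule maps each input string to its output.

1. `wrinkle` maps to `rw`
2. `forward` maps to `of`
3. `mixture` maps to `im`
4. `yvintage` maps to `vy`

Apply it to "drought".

rd

The pattern: reverse the string, then keep only the last 2 characters.
Starting from "drought": after the first operation, "thguord"; after the second, "rd".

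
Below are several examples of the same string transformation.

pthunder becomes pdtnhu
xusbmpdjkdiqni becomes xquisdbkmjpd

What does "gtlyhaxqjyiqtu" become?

The pattern: delete the last 2 characters, then take characters alternately from the front and the back (1st, last, 2nd, 2nd-last, ...).
Starting from "gtlyhaxqjyiqtu": after the first operation, "gtlyhaxqjyiq"; after the second, "gqtilyyjhqax".
(Check on "xusbmpdjkdiqni": → "xusbmpdjkdiq" → "xquisdbkmjpd" ✓)

gqtilyyjhqax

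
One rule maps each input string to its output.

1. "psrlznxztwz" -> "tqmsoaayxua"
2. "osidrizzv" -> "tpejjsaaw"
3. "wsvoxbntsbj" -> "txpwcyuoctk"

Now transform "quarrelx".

Each output is the input with this applied: shift every letter 1 place forward in the alphabet (wrapping around), then swap each adjacent pair of characters (1↔2, 3↔4, ...).
Starting from "quarrelx": after the first operation, "rvbssfmy"; after the second, "vrsbfsym".

vrsbfsym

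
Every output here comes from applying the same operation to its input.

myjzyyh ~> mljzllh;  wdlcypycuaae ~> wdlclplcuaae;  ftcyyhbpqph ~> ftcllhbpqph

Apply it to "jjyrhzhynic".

jjlrhzhlnic

The rule is to replace every "y" with "l".
For "jjyrhzhynic" the result is "jjlrhzhlnic".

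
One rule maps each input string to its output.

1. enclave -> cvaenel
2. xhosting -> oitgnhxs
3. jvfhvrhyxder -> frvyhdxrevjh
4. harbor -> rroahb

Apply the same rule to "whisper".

Looking at the pairs, the operation is to swap each adjacent pair of characters (1↔2, 3↔4, ...), then move the first 3 characters to the end (rotate left by 3).
Applying both steps to "whisper": "hwsiepr", then "ieprhws".

ieprhws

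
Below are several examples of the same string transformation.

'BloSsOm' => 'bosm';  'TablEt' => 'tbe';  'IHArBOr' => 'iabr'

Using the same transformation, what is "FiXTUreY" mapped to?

fxue

The transformation: keep every other character starting from the first (positions 1st, 3rd, 5th, ...), then convert every letter to lowercase.
For "FiXTUreY" the result is "fxue".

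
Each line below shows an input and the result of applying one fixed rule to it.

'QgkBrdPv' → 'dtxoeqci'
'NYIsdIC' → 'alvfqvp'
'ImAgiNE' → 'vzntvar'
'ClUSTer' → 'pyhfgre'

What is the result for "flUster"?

Looking at the pairs, the operation is to shift every letter 13 places forward in the alphabet (wrapping around) — i.e. ROT13, then convert every letter to lowercase.
For "flUster", step one produces "syHfgre"; step two turns that into "syhfgre".

syhfgre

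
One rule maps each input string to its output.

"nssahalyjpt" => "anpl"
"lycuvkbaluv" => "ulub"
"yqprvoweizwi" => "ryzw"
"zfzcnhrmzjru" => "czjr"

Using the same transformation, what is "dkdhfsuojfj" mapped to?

What's happening: keep one character in every 3, starting at position 1 (positions 1st, 4th, 7th, ...), then swap each adjacent pair of characters (1↔2, 3↔4, ...).
Starting from "dkdhfsuojfj": after the first operation, "dhuf"; after the second, "hdfu".

hdfu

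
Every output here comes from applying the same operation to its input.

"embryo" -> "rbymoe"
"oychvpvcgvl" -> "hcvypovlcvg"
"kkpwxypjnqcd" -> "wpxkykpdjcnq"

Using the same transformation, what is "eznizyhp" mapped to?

inzzyehp

What's happening: move the first 3 characters to the end (rotate left by 3), then take characters alternately from the front and the back (1st, last, 2nd, 2nd-last, ...).
Starting from "eznizyhp": after the first operation, "izyhpezn"; after the second, "inzzyehp".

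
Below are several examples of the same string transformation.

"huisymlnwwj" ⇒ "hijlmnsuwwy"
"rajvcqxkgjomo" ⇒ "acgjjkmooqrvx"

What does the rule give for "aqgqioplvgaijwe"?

The pattern: sort the characters into alphabetical order.
For "aqgqioplvgaijwe" the result is "aaeggiijlopqqvw".

aaeggiijlopqqvw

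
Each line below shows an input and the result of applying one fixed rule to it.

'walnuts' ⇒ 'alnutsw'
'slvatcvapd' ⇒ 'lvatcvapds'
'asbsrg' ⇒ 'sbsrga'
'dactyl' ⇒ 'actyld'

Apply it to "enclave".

nclavee

Rule — move the first character to the end.
"enclave" → "nclavee".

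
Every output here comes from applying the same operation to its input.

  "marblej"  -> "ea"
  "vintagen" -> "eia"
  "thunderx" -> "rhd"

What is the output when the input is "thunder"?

The rule is to move the last 3 characters to the front (rotate right by 3), then keep one character in every 3, starting at position 2 (positions 2nd, 5th, 8th, ...).
"thunder" → "derthun" → "eh".

eh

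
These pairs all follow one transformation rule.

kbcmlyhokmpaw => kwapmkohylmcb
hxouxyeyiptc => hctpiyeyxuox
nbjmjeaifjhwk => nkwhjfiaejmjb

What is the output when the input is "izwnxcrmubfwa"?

The transformation: move the first character to the end, then reverse the string.
So "izwnxcrmubfwa" becomes "iawfbumrcxnwz".

iawfbumrcxnwz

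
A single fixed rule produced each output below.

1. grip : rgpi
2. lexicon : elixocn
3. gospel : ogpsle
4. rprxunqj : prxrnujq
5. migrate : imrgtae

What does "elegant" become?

The pattern: swap each adjacent pair of characters (1↔2, 3↔4, ...).
So "elegant" becomes "legenat".

legenat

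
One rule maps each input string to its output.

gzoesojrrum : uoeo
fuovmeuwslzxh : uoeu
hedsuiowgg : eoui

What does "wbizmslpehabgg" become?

The transformation: take characters alternately from the front and the back (1st, last, 2nd, 2nd-last, ...), then keep only the vowels.
Starting from "wbizmslpehabgg": after the first operation, "wgbgibzamhselp"; after the second, "iae".

iae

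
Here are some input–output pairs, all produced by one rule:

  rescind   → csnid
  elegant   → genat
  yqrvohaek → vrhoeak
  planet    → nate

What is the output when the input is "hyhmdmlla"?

The pattern: delete the first 2 characters, then swap each adjacent pair of characters (1↔2, 3↔4, ...).
"hyhmdmlla" → "hmdmlla" → "mhmdlla".

mhmdlla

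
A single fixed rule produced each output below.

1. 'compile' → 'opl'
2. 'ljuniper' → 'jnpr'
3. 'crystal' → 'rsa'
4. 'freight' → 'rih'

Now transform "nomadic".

oai

The rule is to keep every other character starting from the second (positions 2nd, 4th, 6th, ...).
On "nomadic" that produces "oai".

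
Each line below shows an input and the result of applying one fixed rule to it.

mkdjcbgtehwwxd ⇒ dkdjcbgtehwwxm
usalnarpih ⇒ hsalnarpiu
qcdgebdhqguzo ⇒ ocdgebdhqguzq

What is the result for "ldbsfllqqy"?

ydbsfllqql

The rule is to swap the first and last characters.
"ldbsfllqqy" → "ydbsfllqql".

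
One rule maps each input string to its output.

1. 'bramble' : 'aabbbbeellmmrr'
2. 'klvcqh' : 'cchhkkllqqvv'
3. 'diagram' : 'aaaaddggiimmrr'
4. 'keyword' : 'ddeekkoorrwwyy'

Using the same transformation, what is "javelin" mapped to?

aaeeiijjllnnvv

Rule — double every character, then sort the characters into alphabetical order.
Applying both steps to "javelin": "jjaavveelliinn", then "aaeeiijjllnnvv".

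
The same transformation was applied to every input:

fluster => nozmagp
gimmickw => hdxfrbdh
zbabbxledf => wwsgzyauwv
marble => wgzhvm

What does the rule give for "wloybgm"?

Looking at the pairs, the operation is to move the first 3 characters to the end (rotate left by 3), then shift every letter 5 places backward in the alphabet (wrapping around).
Starting from "wloybgm": after the first operation, "ybgmwlo"; after the second, "twbhrgj".
(Check on "marble": → "blemar" → "wgzhvm" ✓)

twbhrgj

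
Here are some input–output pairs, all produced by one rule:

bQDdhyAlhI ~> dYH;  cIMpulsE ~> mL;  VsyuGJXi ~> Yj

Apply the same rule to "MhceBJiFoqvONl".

Each output is the input with this applied: flip the case of every letter, then keep one character in every 3, starting at position 3 (positions 3rd, 6th, 9th, ...).
Working it through for "MhceBJiFoqvONl": intermediate "mHCEbjIfOQVonL", final "CjOo".

CjOo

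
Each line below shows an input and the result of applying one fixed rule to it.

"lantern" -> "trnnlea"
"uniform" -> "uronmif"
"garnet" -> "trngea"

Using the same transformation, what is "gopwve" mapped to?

wvpoge

The transformation: sort the characters into reverse alphabetical order.
So "gopwve" becomes "wvpoge".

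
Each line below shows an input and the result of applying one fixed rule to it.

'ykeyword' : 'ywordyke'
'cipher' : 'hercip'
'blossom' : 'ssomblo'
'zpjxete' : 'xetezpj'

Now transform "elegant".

gantele

In each case the input is transformed by: move the first 3 characters to the end (rotate left by 3).
Doing the same to "elegant": "gantele".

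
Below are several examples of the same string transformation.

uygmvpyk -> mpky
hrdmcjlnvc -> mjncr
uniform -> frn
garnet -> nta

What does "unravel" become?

What's happening: keep every other character starting from the second (positions 2nd, 4th, 6th, ...), then move the first character to the end.
For "unravel" the result is "aen".
(Check on "hrdmcjlnvc": → "rmjnc" → "mjncr" ✓)

aen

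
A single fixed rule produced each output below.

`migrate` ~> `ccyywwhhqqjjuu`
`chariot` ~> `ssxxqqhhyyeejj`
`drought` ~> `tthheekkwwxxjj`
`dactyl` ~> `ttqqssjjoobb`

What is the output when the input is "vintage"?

The rule is to shift every letter 10 places backward in the alphabet (wrapping around), then double every character.
"vintage" → "lydjqwu" → "llyyddjjqqwwuu".

llyyddjjqqwwuu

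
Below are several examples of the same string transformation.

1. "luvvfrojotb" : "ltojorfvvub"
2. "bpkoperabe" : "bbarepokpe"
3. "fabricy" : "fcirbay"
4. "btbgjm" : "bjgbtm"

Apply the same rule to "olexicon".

Rule — reverse the string, then swap the first and last characters.
For "olexicon", step one produces "nocixelo"; step two turns that into "oocixeln".
(Check on "fabricy": → "ycirbaf" → "fcirbay" ✓)

oocixeln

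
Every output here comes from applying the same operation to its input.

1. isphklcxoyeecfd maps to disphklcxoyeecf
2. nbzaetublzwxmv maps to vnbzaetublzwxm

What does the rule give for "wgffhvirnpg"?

What's happening: move the last character to the front.
Doing the same to "wgffhvirnpg": "gwgffhvirnp".

gwgffhvirnp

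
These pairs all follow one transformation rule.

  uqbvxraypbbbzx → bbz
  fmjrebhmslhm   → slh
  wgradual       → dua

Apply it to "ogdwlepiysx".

iys

Each output is the input with this applied: move the last character to the front, then keep only the last 3 characters.
Applying both steps to "ogdwlepiysx": "xogdwlepiys", then "iys".
(Check on "uqbvxraypbbbzx": → "xuqbvxraypbbbz" → "bbz" ✓)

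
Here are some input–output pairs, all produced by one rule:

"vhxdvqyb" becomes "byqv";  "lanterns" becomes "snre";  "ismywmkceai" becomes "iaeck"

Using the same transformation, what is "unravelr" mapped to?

Each output is the input with this applied: take characters alternately from the front and the back (1st, last, 2nd, 2nd-last, ...), then keep every other character starting from the second (positions 2nd, 4th, 6th, ...).
"unravelr" → "urnlreav" → "rlev".

rlev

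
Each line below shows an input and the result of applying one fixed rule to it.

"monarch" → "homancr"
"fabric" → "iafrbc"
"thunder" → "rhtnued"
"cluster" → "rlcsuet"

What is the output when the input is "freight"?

trfiehg

The transformation: swap each adjacent pair of characters (1↔2, 3↔4, ...), then move the last character to the front.
"freight" → "trfiehg".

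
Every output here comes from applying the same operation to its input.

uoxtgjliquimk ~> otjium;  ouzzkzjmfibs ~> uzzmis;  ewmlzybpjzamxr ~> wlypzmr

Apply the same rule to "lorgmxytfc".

ogxtc

The pattern: keep every other character starting from the second (positions 2nd, 4th, 6th, ...).
On "lorgmxytfc" that produces "ogxtc".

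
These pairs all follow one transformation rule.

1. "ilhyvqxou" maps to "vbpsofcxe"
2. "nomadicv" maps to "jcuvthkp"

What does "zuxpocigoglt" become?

sagbewvjpnvn

The pattern: shift every letter 7 places forward in the alphabet (wrapping around), then move the last 2 characters to the front (rotate right by 2).
On "zuxpocigoglt": the first step gives "gbewvjpnvnsa", and the second then gives "sagbewvjpnvn".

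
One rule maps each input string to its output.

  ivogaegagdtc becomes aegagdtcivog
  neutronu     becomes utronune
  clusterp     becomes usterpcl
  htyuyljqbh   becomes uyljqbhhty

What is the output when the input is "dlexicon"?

exicondl

Rule — swap the front and back halves of the string, then move the last 2 characters to the front (rotate right by 2).
Applying both steps to "dlexicon": "icondlex", then "exicondl".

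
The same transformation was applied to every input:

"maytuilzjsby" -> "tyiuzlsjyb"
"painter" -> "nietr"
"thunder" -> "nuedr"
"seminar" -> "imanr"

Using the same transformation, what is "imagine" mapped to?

ganie

What's happening: swap each adjacent pair of characters (1↔2, 3↔4, ...), then delete the first 2 characters.
"imagine" → "miganie" → "ganie".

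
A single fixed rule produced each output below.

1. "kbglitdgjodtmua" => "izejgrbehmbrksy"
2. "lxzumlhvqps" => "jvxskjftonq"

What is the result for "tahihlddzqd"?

ryfgfjbbxob

What's happening: shift every letter 2 places backward in the alphabet (wrapping around).
"tahihlddzqd" → "ryfgfjbbxob".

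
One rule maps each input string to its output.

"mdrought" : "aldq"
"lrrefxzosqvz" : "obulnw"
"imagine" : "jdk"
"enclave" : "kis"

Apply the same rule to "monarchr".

In each case the input is transformed by: keep every other character starting from the second (positions 2nd, 4th, 6th, ...), then shift every letter 3 places backward in the alphabet (wrapping around).
So "monarchr" becomes "lxzo".
(Check on "lrrefxzosqvz": → "rexoqz" → "obulnw" ✓)

lxzo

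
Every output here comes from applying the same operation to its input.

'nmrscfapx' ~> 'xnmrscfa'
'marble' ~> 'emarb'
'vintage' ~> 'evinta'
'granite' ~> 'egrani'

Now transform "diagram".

In each case the input is transformed by: move the last 2 characters to the front (rotate right by 2), then delete the first character.
Applying both steps to "diagram": "amdiagr", then "mdiagr".
(Check on "nmrscfapx": → "pxnmrscfa" → "xnmrscfa" ✓)

mdiagr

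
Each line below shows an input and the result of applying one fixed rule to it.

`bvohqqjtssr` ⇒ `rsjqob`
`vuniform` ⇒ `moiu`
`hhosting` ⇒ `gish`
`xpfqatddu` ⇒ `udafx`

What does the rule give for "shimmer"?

rmis

Each output is the input with this applied: reverse the string, then keep every other character starting from the first (positions 1st, 3rd, 5th, ...).
Working it through for "shimmer": intermediate "remmihs", final "rmis".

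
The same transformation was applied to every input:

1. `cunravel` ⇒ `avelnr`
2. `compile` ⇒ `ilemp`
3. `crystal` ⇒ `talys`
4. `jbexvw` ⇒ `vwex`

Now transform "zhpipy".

pypi

Rule — delete the first 2 characters, then move the first 2 characters to the end (rotate left by 2).
Starting from "zhpipy": after the first operation, "pipy"; after the second, "pypi".
(Check on "jbexvw": → "exvw" → "vwex" ✓)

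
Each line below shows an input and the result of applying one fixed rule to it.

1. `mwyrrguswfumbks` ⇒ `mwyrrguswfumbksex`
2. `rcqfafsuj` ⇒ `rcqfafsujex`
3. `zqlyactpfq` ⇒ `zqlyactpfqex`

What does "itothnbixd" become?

itothnbixdex

The rule is to append "ex".
Doing the same to "itothnbixd": "itothnbixdex".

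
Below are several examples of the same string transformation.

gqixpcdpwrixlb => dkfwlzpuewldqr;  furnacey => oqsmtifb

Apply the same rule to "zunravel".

ojsznibf

The transformation: swap the front and back halves of the string, then shift every letter 12 places backward in the alphabet (wrapping around).
On "zunravel": the first step gives "avelzunr", and the second then gives "ojsznibf".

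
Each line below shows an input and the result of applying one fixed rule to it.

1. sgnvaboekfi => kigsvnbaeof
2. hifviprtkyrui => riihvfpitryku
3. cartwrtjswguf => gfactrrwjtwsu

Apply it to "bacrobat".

In each case the input is transformed by: swap each adjacent pair of characters (1↔2, 3↔4, ...), then move the last 2 characters to the front (rotate right by 2).
Working it through for "bacrobat": intermediate "abrcbota", final "taabrcbo".
(Check on "sgnvaboekfi": → "gsvnbaeofki" → "kigsvnbaeof" ✓)

taabrcbo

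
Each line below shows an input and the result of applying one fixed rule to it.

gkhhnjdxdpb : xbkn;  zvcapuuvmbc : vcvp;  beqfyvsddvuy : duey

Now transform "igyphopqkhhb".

qhgh

Looking at the pairs, the operation is to keep one character in every 3, starting at position 2 (positions 2nd, 5th, 8th, ...), then move the first 2 characters to the end (rotate left by 2).
On "igyphopqkhhb": the first step gives "ghqh", and the second then gives "qhgh".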